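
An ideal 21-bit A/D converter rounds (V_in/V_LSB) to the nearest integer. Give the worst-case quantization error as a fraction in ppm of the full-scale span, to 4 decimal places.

Rounding → worst-case error = ½ LSB = V_FS/2^22, so 1e+06/4194304 = 0.238419 ppm of full scale.

0.2384 ppm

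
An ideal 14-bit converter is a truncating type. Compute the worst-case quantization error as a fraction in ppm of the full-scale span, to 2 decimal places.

61.04 ppm

Truncating → worst-case error = 1 LSB = V_FS/2^14, so 1e+06/16384 = 61.0352 ppm of full scale.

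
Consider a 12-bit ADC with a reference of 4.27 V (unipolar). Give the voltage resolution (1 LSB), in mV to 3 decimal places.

1.042 mV

Full-scale span = 4.27 V.
LSB = 4.27 / 2^12 = 4.27 / 4096 = 0.00104248 V = 1.042 mV.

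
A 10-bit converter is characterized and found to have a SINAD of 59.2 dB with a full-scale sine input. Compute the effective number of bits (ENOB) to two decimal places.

9.54 bits

ENOB = (SINAD − 1.76) / 6.02 = (59.2 − 1.76)/6.02 = 9.542.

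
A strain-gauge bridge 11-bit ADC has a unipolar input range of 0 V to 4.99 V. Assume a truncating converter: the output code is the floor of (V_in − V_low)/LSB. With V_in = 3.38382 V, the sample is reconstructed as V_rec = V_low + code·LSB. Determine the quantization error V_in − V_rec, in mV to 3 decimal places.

One LSB is 4.99 V / 2048 = 2.437 mV.
Scaled input = 1388.7903 LSBs, so code = 1388.
Code 1388 maps back to 0 + 1388×0.00243652 V = 3.3818945 V.
Error = 3.38382 − 3.3818945 = 0.00192547 V = 1.925 mV.

1.925 mV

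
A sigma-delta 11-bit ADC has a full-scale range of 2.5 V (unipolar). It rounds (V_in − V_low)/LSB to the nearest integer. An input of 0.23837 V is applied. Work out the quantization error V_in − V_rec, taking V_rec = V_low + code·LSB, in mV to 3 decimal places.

Step size: 2.5 V ÷ 2^11 = 1.221 mV.
Scaled input = 195.2727 LSBs, so code = 195.
V_rec = 0 + 195·0.0012207 = 0.23803711 V.
Difference: 0.000332891 V → 0.333 mV.

0.333 mV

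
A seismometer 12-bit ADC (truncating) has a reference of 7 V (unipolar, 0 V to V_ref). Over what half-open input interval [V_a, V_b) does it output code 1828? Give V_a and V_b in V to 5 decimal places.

[3.12402 V, 3.12573 V)

LSB = 7/2^12 = 1.709 mV.
V_a = V_low + 1828·LSB = 3.12402 V; V_b = V_low + 1829·LSB = 3.12573 V.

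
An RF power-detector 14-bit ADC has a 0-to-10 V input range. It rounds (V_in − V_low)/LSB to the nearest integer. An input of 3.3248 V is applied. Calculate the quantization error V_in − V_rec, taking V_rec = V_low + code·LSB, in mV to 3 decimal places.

0.215 mV

LSB = 10/2^14 = 0.610 mV.
(V_in − V_low)/LSB = (3.3248 − 0)/0.000610352 = 5447.3523 → code 5447 (round).
Reconstructed: 3.324585 V.
Error = 3.3248 − 3.324585 = 0.000215039 V = 0.215 mV.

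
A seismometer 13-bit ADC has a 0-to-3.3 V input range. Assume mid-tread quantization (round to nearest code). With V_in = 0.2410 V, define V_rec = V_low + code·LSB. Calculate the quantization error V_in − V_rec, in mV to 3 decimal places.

0.106 mV

LSB = 3.3/2^13 = 402.83 µV.
(0.2410 − 0)/0.000402832 = 598.2642; round gives code 598.
Reconstructed: 0.24089355 V.
V_in − V_rec = 0.000106445 V = 0.106 mV.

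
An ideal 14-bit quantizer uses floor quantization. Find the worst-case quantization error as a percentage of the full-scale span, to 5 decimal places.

Truncating → worst-case error = 1 LSB = V_FS/2^14, so 100/16384 = 0.00610352 % of full scale.

0.00610 %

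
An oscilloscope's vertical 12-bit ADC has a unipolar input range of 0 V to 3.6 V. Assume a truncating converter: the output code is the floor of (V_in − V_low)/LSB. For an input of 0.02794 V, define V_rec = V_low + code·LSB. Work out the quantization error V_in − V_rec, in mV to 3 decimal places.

LSB = 3.6/2^12 = 0.879 mV.
Scaled input = 31.7895 LSBs, so code = 31.
Reconstructed: 0.027246094 V.
Error = 0.02794 − 0.027246094 = 0.000693906 V = 0.694 mV.

0.694 mV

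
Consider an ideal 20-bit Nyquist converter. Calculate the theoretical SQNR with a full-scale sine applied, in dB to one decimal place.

122.2 dB

SNR ≈ 6.02·N + 1.76 dB = 6.02·20 + 1.76 = 122.16 dB.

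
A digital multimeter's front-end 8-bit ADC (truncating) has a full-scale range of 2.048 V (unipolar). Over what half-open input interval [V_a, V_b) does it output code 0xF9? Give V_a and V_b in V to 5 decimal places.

[1.99200 V, 2.00000 V)

LSB = 2.048/2^8 = 8.000 mV.
Code 0xF9 = 249 decimal.
V_a = V_low + 249·LSB = 1.992 V; V_b = V_low + 250·LSB = 2 V.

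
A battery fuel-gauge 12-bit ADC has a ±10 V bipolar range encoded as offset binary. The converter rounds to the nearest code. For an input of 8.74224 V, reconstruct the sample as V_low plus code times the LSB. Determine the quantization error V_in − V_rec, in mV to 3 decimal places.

2.006 mV

LSB = 20/2^12 = 4.883 mV.
(V_in − V_low)/LSB = (8.74224 − (−10))/0.00488281 = 3838.4108 → code 3838 (round).
Reconstructed: 8.7402344 V.
Difference: 0.00200563 V → 2.006 mV.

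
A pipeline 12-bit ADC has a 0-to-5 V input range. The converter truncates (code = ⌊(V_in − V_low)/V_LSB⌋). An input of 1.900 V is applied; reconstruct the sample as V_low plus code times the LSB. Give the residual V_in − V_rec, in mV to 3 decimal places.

0.586 mV

Step size: 5 V ÷ 2^12 = 1.221 mV.
(V_in − V_low)/LSB = (1.900 − 0)/0.0012207 = 1556.4800 → code 1556 (floor).
V_rec = 0 + 1556·0.0012207 = 1.8994141 V.
Error = 1.900 − 1.8994141 = 0.000585937 V = 0.586 mV.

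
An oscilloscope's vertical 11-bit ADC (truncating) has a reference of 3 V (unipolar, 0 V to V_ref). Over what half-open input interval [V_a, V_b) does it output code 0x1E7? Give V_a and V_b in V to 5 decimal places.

[0.71338 V, 0.71484 V)

LSB = 3/2^11 = 1.465 mV.
Code 0x1E7 = 487 decimal.
V_a = V_low + 487·LSB = 0.713379 V; V_b = V_low + 488·LSB = 0.714844 V.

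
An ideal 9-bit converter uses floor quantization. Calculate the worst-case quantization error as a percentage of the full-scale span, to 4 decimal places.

0.1953 %

Truncating → worst-case error = 1 LSB = V_FS/2^9, so 100/512 = 0.195312 % of full scale.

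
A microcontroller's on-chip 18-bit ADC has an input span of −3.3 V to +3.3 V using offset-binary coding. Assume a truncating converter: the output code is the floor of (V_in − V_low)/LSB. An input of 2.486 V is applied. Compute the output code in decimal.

LSB = 6.6 V / 262144 = 25.18 µV.
(2.486 − (−3.3)) / 2.5177e-05 = 229812.907 LSBs.
Floor → code 229812.

code 229812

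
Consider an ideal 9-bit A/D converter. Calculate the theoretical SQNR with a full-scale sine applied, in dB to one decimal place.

SNR ≈ 6.02·N + 1.76 dB = 6.02·9 + 1.76 = 55.94 dB.

55.9 dB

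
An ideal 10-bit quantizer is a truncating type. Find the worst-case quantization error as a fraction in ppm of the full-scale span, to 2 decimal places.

Truncating → worst-case error = 1 LSB = V_FS/2^10, so 1e+06/1024 = 976.562 ppm of full scale.

976.56 ppm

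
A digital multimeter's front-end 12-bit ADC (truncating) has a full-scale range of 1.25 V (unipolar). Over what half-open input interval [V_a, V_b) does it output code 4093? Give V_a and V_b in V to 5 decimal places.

[1.24908 V, 1.24939 V)

LSB = 1.25/2^12 = 305.18 µV.
V_a = V_low + 4093·LSB = 1.24908 V; V_b = V_low + 4094·LSB = 1.24939 V.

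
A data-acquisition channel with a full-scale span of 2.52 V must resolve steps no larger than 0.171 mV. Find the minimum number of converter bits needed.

Number of steps required ≥ 2.52 V / 0.171 mV = 14736.84.
Need 2^N ≥ 14736.84; 2^13 = 8192, 2^14 = 16384.
Minimum N = 14.

14 bits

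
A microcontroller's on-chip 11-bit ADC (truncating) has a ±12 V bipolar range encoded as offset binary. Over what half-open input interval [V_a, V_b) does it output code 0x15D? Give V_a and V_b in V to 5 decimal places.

LSB = 24/2^11 = 11.719 mV.
Code 0x15D = 349 decimal.
V_a = V_low + 349·LSB = -7.91016 V; V_b = V_low + 350·LSB = -7.89844 V.

[-7.91016 V, -7.89844 V)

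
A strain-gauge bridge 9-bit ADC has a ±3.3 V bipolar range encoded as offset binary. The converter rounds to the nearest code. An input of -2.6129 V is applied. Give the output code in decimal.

code 53

Full-scale span = 6.6 V; LSB = 6.6/2^9 = 12.891 mV.
Input sits at 53.302 steps above V_low.
round(53.302) = 53.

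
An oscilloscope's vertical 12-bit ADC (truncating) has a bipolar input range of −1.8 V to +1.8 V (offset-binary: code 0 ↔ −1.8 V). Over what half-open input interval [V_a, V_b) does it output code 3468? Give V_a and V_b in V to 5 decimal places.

[1.24805 V, 1.24893 V)

LSB = 3.6/2^12 = 0.879 mV.
V_a = V_low + 3468·LSB = 1.24805 V; V_b = V_low + 3469·LSB = 1.24893 V.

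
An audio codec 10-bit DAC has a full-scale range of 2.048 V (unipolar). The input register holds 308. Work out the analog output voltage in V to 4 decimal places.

LSB = 2.048 V / 2^10 = 2.000 mV.
V_out = 0 + 308 × 0.002 V = 0.616 V.

0.6160 V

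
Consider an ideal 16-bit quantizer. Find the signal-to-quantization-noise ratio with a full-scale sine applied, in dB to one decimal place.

98.1 dB

SNR ≈ 6.02·N + 1.76 dB = 6.02·16 + 1.76 = 98.08 dB.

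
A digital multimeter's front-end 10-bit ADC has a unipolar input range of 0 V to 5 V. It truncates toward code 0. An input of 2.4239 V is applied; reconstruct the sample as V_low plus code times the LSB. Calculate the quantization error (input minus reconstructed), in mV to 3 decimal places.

2.025 mV

Step size: 5 V ÷ 2^10 = 4.883 mV.
(V_in − V_low)/LSB = (2.4239 − 0)/0.00488281 = 496.4147 → code 496 (floor).
Reconstructed: 2.421875 V.
V_in − V_rec = 0.002025 V = 2.025 mV.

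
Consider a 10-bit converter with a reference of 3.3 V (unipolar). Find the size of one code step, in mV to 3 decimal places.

Full-scale span = 3.3 V.
LSB = 3.3 / 2^10 = 3.3 / 1024 = 0.00322266 V = 3.223 mV.

3.223 mV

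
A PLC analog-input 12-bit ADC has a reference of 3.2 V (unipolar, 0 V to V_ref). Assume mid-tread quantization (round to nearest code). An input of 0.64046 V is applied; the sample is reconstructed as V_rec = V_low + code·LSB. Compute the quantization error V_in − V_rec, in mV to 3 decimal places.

Step size: 3.2 V ÷ 2^12 = 0.781 mV.
(0.64046 − 0)/0.00078125 = 819.7888; round gives code 820.
V_rec = 0 + 820·0.00078125 = 0.640625 V.
V_in − V_rec = -0.000165 V = -0.165 mV.

-0.165 mV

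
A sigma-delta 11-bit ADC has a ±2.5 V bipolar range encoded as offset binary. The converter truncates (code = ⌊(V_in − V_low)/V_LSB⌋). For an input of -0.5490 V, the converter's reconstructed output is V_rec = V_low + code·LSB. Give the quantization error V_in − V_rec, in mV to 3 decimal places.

Step size: 5 V ÷ 2^11 = 2.441 mV.
(-0.5490 − (−2.5))/0.00244141 = 799.1296; ⌊·⌋ gives code 799.
Code 799 maps back to (−2.5) + 799×0.00244141 V = -0.54931641 V.
V_in − V_rec = 0.000316406 V = 0.316 mV.

0.316 mV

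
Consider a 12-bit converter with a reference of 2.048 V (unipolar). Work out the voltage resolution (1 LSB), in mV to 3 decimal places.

Full-scale span = 2.048 V.
LSB = 2.048 / 2^12 = 2.048 / 4096 = 0.0005 V = 0.500 mV.

0.500 mV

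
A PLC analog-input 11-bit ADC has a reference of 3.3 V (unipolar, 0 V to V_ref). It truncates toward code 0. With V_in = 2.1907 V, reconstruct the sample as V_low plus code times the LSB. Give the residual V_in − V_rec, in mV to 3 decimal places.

One LSB is 3.3 V / 2048 = 1.611 mV.
(2.1907 − 0)/0.00161133 = 1359.5617; ⌊·⌋ gives code 1359.
Reconstructed: 2.1897949 V.
Error = 2.1907 − 2.1897949 = 0.000905078 V = 0.905 mV.

0.905 mV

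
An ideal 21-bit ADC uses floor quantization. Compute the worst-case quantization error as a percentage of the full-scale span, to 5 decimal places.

0.00005 %

Truncating → worst-case error = 1 LSB = V_FS/2^21, so 100/2097152 = 4.76837e-05 % of full scale.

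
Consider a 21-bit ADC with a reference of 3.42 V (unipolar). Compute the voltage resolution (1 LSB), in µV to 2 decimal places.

1.63 µV

Full-scale span = 3.42 V.
LSB = 3.42 / 2^21 = 3.42 / 2097152 = 1.63078e-06 V = 1.63 µV.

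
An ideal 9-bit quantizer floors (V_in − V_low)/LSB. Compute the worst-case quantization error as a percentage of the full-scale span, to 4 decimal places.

0.1953 %

Truncating → worst-case error = 1 LSB = V_FS/2^9, so 100/512 = 0.195312 % of full scale.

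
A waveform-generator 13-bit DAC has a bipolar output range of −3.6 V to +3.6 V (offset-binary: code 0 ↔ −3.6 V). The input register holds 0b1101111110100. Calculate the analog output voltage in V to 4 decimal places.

LSB = 7.2 V / 2^13 = 0.879 mV.
Code 0b1101111110100 = 7156 decimal.
V_out = (−3.6) + 7156 × 0.000878906 V = 2.68945 V.

2.6895 V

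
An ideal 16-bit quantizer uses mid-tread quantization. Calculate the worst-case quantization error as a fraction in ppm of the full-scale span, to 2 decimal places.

Rounding → worst-case error = ½ LSB = V_FS/2^17, so 1e+06/131072 = 7.62939 ppm of full scale.

7.63 ppm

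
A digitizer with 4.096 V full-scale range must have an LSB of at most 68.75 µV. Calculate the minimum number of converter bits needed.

16 bits

Number of steps required ≥ 4.096 V / 68.75 µV = 59578.18.
Need 2^N ≥ 59578.18; 2^15 = 32768, 2^16 = 65536.
Minimum N = 16.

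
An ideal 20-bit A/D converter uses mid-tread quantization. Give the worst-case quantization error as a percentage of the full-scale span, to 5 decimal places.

Rounding → worst-case error = ½ LSB = V_FS/2^21, so 100/2097152 = 4.76837e-05 % of full scale.

0.00005 %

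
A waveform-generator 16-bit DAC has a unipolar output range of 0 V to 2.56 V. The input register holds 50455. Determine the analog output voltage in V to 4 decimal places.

LSB = 2.56 V / 2^16 = 39.06 µV.
V_out = 0 + 50455 × 3.90625e-05 V = 1.9709 V.

1.9709 V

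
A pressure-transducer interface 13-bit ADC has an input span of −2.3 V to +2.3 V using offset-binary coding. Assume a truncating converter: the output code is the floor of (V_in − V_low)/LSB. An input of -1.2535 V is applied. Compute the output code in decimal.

code 1863

With 8192 levels over 4.6 V, one step is 0.562 mV.
(V_in − V_low)/LSB = (-1.2535 − (−2.3)) / 0.000561523 = 1863.680.
Floor → code 1863.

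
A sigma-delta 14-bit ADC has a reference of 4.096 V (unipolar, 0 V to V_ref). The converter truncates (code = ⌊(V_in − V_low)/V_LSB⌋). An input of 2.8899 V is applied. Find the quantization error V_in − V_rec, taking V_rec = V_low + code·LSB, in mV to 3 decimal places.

Step size: 4.096 V ÷ 2^14 = 250.00 µV.
Scaled input = 11559.6000 LSBs, so code = 11559.
Code 11559 maps back to 0 + 11559×0.00025 V = 2.88975 V.
Difference: 0.00015 V → 0.150 mV.

0.150 mV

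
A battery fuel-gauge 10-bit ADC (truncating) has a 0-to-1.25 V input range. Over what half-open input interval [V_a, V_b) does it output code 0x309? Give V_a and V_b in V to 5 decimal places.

LSB = 1.25/2^10 = 1.221 mV.
Code 0x309 = 777 decimal.
V_a = V_low + 777·LSB = 0.948486 V; V_b = V_low + 778·LSB = 0.949707 V.

[0.94849 V, 0.94971 V)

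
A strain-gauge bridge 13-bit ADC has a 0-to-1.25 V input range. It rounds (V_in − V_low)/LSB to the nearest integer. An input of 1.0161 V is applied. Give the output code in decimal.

code 6659

Full-scale span = 1.25 V; LSB = 1.25/2^13 = 152.59 µV.
(1.0161 − 0) / 0.000152588 = 6659.113 LSBs.
So the output code is 6659.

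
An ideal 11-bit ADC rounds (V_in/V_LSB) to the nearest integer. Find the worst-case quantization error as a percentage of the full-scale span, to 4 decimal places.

Rounding → worst-case error = ½ LSB = V_FS/2^12, so 100/4096 = 0.0244141 % of full scale.

0.0244 %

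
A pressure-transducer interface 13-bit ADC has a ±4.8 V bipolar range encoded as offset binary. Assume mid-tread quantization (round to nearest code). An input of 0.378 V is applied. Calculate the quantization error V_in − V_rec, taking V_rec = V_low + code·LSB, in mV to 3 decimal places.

Step size: 9.6 V ÷ 2^13 = 1.172 mV.
(V_in − V_low)/LSB = (0.378 − (−4.8))/0.00117187 = 4418.5600 → code 4419 (round).
V_rec = (−4.8) + 4419·0.00117187 = 0.37851563 V.
V_in − V_rec = -0.000515625 V = -0.516 mV.

-0.516 mV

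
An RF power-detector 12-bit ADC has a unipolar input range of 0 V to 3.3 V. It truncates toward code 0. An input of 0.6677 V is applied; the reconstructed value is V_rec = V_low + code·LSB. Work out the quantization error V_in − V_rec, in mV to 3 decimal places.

0.610 mV

One LSB is 3.3 V / 4096 = 0.806 mV.
Scaled input = 828.7573 LSBs, so code = 828.
V_rec = 0 + 828·0.000805664 = 0.66708984 V.
Error = 0.6677 − 0.66708984 = 0.000610156 V = 0.610 mV.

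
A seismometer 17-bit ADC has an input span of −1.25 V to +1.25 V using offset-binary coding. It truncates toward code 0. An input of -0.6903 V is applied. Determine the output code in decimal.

With 131072 levels over 2.5 V, one step is 19.07 µV.
(-0.6903 − (−1.25)) / 1.90735e-05 = 29344.399 LSBs.
⌊·⌋(29344.399) = 29344.

code 29344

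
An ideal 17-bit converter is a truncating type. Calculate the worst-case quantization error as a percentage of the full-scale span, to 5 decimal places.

Truncating → worst-case error = 1 LSB = V_FS/2^17, so 100/131072 = 0.000762939 % of full scale.

0.00076 %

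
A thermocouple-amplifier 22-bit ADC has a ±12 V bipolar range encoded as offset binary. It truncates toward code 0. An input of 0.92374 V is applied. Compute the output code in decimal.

With 4194304 levels over 24 V, one step is 5.72 µV.
(V_in − V_low)/LSB = (0.92374 − (−12)) / 5.72205e-06 = 2258587.266.
Floor → code 2258587.

code 2258587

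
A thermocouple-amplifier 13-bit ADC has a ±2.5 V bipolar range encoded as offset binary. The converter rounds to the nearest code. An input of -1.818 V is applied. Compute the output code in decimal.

LSB = 5 V / 8192 = 0.610 mV.
Input sits at 1117.389 steps above V_low.
So the output code is 1117.

code 1117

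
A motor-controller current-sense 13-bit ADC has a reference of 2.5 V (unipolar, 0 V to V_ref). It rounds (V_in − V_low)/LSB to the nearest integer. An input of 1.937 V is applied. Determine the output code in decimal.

code 6347

LSB = 2.5 V / 8192 = 305.18 µV.
(1.937 − 0) / 0.000305176 = 6347.162 LSBs.
round(6347.162) = 6347.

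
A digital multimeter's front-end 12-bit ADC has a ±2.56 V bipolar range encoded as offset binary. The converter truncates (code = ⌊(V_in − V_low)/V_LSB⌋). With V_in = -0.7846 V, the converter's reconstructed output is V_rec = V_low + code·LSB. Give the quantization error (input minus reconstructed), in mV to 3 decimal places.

Step size: 5.12 V ÷ 2^12 = 1.250 mV.
Scaled input = 1420.3200 LSBs, so code = 1420.
V_rec = (−2.56) + 1420·0.00125 = -0.785 V.
Difference: 0.0004 V → 0.400 mV.

0.400 mV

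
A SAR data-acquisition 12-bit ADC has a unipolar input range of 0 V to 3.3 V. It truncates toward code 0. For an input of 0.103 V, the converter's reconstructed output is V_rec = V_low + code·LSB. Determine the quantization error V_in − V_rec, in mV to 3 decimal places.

0.681 mV

Step size: 3.3 V ÷ 2^12 = 0.806 mV.
(V_in − V_low)/LSB = (0.103 − 0)/0.000805664 = 127.8448 → code 127 (floor).
Reconstructed: 0.10231934 V.
V_in − V_rec = 0.000680664 V = 0.681 mV.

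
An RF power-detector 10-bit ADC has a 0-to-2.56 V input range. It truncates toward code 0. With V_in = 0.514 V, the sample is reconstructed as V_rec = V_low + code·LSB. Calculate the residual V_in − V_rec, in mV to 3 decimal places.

LSB = 2.56/2^10 = 2.500 mV.
Scaled input = 205.6000 LSBs, so code = 205.
Reconstructed: 0.5125 V.
Error = 0.514 − 0.5125 = 0.0015 V = 1.500 mV.

1.500 mV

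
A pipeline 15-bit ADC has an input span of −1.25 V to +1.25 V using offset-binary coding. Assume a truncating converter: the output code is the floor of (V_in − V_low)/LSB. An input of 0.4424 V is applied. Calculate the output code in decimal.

code 22182

Full-scale span = 2.5 V; LSB = 2.5/2^15 = 76.29 µV.
Input sits at 22182.625 steps above V_low.
Floor → code 22182.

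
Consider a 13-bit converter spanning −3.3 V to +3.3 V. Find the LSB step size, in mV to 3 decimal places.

0.806 mV

Full-scale span = 6.6 V.
LSB = 6.6 / 2^13 = 6.6 / 8192 = 0.000805664 V = 0.806 mV.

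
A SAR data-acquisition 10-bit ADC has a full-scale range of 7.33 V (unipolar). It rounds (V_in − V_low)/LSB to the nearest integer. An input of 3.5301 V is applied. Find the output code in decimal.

code 493

With 1024 levels over 7.33 V, one step is 7.158 mV.
Input sits at 493.154 steps above V_low.
So the output code is 493.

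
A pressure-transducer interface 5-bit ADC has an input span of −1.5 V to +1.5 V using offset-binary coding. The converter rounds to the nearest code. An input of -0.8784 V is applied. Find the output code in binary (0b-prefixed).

code 0b111 (decimal 7)

LSB = 3 V / 32 = 93.750 mV.
(-0.8784 − (−1.5)) / 0.09375 = 6.630 LSBs.
So the output code is 7.
In binary (0b-prefixed): 0b111.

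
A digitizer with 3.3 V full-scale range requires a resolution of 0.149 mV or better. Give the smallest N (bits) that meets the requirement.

15 bits

Number of steps required ≥ 3.3 V / 0.149 mV = 22147.65.
Need 2^N ≥ 22147.65; 2^14 = 16384, 2^15 = 32768.
Minimum N = 15.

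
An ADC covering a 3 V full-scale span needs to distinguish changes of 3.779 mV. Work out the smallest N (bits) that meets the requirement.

Number of steps required ≥ 3 V / 3.779 mV = 793.86.
Need 2^N ≥ 793.86; 2^9 = 512, 2^10 = 1024.
Minimum N = 10.

10 bits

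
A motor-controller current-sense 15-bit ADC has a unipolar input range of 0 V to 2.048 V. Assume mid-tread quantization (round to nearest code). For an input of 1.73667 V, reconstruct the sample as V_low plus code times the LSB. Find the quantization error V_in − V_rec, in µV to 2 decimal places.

-17.50 µV

One LSB is 2.048 V / 32768 = 62.50 µV.
Scaled input = 27786.7200 LSBs, so code = 27787.
V_rec = 0 + 27787·6.25e-05 = 1.7366875 V.
Error = 1.73667 − 1.7366875 = -1.75e-05 V = -17.50 µV.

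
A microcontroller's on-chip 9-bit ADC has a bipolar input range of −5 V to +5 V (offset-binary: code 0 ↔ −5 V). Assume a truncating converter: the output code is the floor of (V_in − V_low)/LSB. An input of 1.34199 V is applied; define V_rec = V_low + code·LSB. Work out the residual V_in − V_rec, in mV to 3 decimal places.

13.865 mV

LSB = 10/2^9 = 19.531 mV.
(1.34199 − (−5))/0.0195312 = 324.7099; ⌊·⌋ gives code 324.
Code 324 maps back to (−5) + 324×0.0195312 V = 1.328125 V.
Error = 1.34199 − 1.328125 = 0.013865 V = 13.865 mV.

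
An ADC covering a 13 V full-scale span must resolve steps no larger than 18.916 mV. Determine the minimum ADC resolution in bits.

10 bits

Number of steps required ≥ 13 V / 18.916 mV = 687.25.
Need 2^N ≥ 687.25; 2^9 = 512, 2^10 = 1024.
Minimum N = 10.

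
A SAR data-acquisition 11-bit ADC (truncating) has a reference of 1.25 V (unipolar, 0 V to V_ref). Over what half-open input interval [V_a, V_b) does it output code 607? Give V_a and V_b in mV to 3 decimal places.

[370.483 mV, 371.094 mV)

LSB = 1.25/2^11 = 0.610 mV.
V_a = V_low + 607·LSB = 0.370483 V; V_b = V_low + 608·LSB = 0.371094 V.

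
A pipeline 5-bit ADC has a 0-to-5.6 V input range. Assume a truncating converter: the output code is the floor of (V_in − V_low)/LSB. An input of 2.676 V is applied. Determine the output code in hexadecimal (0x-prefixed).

code 0xF (decimal 15)

Full-scale span = 5.6 V; LSB = 5.6/2^5 = 175.000 mV.
Input sits at 15.291 steps above V_low.
⌊·⌋(15.291) = 15.
In hexadecimal (0x-prefixed): 0xF.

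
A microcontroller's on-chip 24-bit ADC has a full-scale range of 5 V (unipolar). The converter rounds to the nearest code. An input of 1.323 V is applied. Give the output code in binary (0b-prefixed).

LSB = 5 V / 16777216 = 0.30 µV.
(V_in − V_low)/LSB = (1.323 − 0) / 2.98023e-07 = 4439251.354.
Round → code 4439251.
In binary (0b-prefixed): 0b10000111011110011010011.

code 0b10000111011110011010011 (decimal 4439251)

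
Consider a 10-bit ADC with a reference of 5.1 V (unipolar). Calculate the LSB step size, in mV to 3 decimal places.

4.980 mV

Full-scale span = 5.1 V.
LSB = 5.1 / 2^10 = 5.1 / 1024 = 0.00498047 V = 4.980 mV.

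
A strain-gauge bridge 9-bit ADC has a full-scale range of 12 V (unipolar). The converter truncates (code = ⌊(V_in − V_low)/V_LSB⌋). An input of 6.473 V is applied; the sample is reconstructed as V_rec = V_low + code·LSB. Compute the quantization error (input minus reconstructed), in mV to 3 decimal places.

4.250 mV

LSB = 12/2^9 = 23.438 mV.
(V_in − V_low)/LSB = (6.473 − 0)/0.0234375 = 276.1813 → code 276 (floor).
Reconstructed: 6.46875 V.
Error = 6.473 − 6.46875 = 0.00425 V = 4.250 mV.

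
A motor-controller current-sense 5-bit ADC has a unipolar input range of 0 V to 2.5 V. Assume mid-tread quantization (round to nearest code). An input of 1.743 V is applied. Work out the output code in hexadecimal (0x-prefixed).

code 0x16 (decimal 22)

With 32 levels over 2.5 V, one step is 78.125 mV.
(1.743 − 0) / 0.078125 = 22.310 LSBs.
Round → code 22.
In hexadecimal (0x-prefixed): 0x16.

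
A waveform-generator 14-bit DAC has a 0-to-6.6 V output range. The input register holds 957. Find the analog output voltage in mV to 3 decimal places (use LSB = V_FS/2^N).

385.510 mV

LSB = 6.6 V / 2^14 = 402.83 µV.
V_out = 0 + 957 × 0.000402832 V = 0.38551 V.
= 385.510 mV.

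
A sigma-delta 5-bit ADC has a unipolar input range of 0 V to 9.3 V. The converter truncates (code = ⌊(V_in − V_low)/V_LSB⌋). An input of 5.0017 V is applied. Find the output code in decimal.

Full-scale span = 9.3 V; LSB = 9.3/2^5 = 290.625 mV.
(V_in − V_low)/LSB = (5.0017 − 0) / 0.290625 = 17.210.
So the output code is 17.

code 17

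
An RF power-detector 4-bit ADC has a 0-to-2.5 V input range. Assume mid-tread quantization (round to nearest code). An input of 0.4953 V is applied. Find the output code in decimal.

code 3

LSB = 2.5 V / 16 = 156.250 mV.
(0.4953 − 0) / 0.15625 = 3.170 LSBs.
So the output code is 3.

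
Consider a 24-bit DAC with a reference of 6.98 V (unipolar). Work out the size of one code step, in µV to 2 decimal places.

Full-scale span = 6.98 V.
LSB = 6.98 / 2^24 = 6.98 / 16777216 = 4.1604e-07 V = 0.42 µV.

0.42 µV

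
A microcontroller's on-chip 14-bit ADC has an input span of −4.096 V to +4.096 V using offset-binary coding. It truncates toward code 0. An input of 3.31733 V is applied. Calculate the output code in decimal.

code 14826

Full-scale span = 8.192 V; LSB = 8.192/2^14 = 0.500 mV.
Input sits at 14826.660 steps above V_low.
So the output code is 14826.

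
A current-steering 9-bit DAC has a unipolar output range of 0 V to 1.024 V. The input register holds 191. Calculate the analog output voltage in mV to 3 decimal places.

LSB = 1.024 V / 2^9 = 2.000 mV.
V_out = 0 + 191 × 0.002 V = 0.382 V.
= 382.000 mV.

382.000 mV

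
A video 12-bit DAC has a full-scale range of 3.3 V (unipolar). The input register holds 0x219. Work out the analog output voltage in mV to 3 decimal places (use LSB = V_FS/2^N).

432.642 mV

LSB = 3.3 V / 2^12 = 0.806 mV.
Code 0x219 = 537 decimal.
V_out = 0 + 537 × 0.000805664 V = 0.432642 V.
= 432.642 mV.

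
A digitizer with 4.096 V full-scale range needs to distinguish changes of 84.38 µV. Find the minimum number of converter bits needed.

Number of steps required ≥ 4.096 V / 84.38 µV = 48542.31.
Need 2^N ≥ 48542.31; 2^15 = 32768, 2^16 = 65536.
Minimum N = 16.

16 bits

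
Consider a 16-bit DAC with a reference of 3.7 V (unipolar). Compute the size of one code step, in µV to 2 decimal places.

Full-scale span = 3.7 V.
LSB = 3.7 / 2^16 = 3.7 / 65536 = 5.64575e-05 V = 56.46 µV.

56.46 µV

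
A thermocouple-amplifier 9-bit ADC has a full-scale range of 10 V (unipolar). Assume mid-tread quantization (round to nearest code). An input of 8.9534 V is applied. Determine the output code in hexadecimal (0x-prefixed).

code 0x1CA (decimal 458)

Full-scale span = 10 V; LSB = 10/2^9 = 19.531 mV.
(V_in − V_low)/LSB = (8.9534 − 0) / 0.0195312 = 458.414.
Round → code 458.
In hexadecimal (0x-prefixed): 0x1CA.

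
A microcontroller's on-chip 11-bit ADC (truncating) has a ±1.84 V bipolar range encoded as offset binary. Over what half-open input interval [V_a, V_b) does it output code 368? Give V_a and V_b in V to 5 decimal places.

LSB = 3.68/2^11 = 1.797 mV.
V_a = V_low + 368·LSB = -1.17875 V; V_b = V_low + 369·LSB = -1.17695 V.

[-1.17875 V, -1.17695 V)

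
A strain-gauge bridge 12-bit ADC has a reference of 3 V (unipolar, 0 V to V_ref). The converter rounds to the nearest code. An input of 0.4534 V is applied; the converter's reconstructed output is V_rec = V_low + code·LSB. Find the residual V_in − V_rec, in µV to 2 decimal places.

30.86 µV

One LSB is 3 V / 4096 = 0.732 mV.
(V_in − V_low)/LSB = (0.4534 − 0)/0.000732422 = 619.0421 → code 619 (round).
Code 619 maps back to 0 + 619×0.000732422 V = 0.45336914 V.
V_in − V_rec = 3.08594e-05 V = 30.86 µV.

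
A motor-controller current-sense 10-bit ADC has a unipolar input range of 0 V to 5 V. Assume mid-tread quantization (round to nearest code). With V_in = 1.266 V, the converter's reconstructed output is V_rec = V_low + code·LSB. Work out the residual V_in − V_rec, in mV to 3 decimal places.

Step size: 5 V ÷ 2^10 = 4.883 mV.
(V_in − V_low)/LSB = (1.266 − 0)/0.00488281 = 259.2768 → code 259 (round).
Code 259 maps back to 0 + 259×0.00488281 V = 1.2646484 V.
Error = 1.266 − 1.2646484 = 0.00135156 V = 1.352 mV.

1.352 mV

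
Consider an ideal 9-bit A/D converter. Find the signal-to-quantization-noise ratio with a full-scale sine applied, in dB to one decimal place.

55.9 dB

SNR ≈ 6.02·N + 1.76 dB = 6.02·9 + 1.76 = 55.94 dB.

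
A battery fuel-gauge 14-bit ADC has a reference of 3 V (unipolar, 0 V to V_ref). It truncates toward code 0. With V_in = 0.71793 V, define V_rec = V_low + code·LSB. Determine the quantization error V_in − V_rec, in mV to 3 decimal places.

0.157 mV

LSB = 3/2^14 = 183.11 µV.
(V_in − V_low)/LSB = (0.71793 − 0)/0.000183105 = 3920.8550 → code 3920 (floor).
Code 3920 maps back to 0 + 3920×0.000183105 V = 0.71777344 V.
Error = 0.71793 − 0.71777344 = 0.000156562 V = 0.157 mV.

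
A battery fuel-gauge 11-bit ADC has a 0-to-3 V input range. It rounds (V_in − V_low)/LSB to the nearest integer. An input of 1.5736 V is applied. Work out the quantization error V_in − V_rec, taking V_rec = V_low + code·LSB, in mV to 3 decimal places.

LSB = 3/2^11 = 1.465 mV.
(V_in − V_low)/LSB = (1.5736 − 0)/0.00146484 = 1074.2443 → code 1074 (round).
V_rec = 0 + 1074·0.00146484 = 1.5732422 V.
Error = 1.5736 − 1.5732422 = 0.000357813 V = 0.358 mV.

0.358 mV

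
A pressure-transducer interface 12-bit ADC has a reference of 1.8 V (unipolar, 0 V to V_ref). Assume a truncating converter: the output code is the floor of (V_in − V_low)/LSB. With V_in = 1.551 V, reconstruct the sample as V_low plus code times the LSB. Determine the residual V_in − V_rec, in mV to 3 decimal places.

0.170 mV

Step size: 1.8 V ÷ 2^12 = 439.45 µV.
Scaled input = 3529.3867 LSBs, so code = 3529.
Code 3529 maps back to 0 + 3529×0.000439453 V = 1.5508301 V.
Error = 1.551 − 1.5508301 = 0.000169922 V = 0.170 mV.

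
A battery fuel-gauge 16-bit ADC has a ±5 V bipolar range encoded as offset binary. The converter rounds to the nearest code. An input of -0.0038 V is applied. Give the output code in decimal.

Full-scale span = 10 V; LSB = 10/2^16 = 152.59 µV.
Input sits at 32743.096 steps above V_low.
So the output code is 32743.

code 32743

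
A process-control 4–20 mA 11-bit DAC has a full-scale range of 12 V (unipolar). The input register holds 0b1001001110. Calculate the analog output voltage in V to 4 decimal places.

LSB = 12 V / 2^11 = 5.859 mV.
Code 0b1001001110 = 590 decimal.
V_out = 0 + 590 × 0.00585938 V = 3.45703 V.

3.4570 V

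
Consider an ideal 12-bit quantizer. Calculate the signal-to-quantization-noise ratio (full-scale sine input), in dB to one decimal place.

74.0 dB

SNR ≈ 6.02·N + 1.76 dB = 6.02·12 + 1.76 = 74.00 dB.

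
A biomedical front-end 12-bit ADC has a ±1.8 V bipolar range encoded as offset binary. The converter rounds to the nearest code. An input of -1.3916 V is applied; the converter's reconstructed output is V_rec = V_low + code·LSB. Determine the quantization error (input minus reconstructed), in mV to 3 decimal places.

-0.291 mV

Step size: 3.6 V ÷ 2^12 = 0.879 mV.
(V_in − V_low)/LSB = (-1.3916 − (−1.8))/0.000878906 = 464.6684 → code 465 (round).
V_rec = (−1.8) + 465·0.000878906 = -1.3913086 V.
V_in − V_rec = -0.000291406 V = -0.291 mV.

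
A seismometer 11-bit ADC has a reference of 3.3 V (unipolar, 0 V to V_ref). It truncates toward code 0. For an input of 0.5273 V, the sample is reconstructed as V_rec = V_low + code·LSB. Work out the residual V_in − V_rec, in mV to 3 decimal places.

0.396 mV

LSB = 3.3/2^11 = 1.611 mV.
Scaled input = 327.2456 LSBs, so code = 327.
Code 327 maps back to 0 + 327×0.00161133 V = 0.5269043 V.
V_in − V_rec = 0.000395703 V = 0.396 mV.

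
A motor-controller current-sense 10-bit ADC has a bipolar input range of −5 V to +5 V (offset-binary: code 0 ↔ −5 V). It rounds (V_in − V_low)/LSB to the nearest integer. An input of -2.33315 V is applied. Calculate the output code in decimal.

code 273

LSB = 10 V / 1024 = 9.766 mV.
(V_in − V_low)/LSB = (-2.33315 − (−5)) / 0.00976562 = 273.085.
So the output code is 273.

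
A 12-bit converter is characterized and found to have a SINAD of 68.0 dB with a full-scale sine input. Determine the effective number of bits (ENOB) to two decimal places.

ENOB = (SINAD − 1.76) / 6.02 = (68.0 − 1.76)/6.02 = 11.003.

11.00 bits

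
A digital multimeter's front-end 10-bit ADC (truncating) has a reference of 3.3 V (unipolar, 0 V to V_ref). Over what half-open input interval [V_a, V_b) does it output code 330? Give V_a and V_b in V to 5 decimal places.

LSB = 3.3/2^10 = 3.223 mV.
V_a = V_low + 330·LSB = 1.06348 V; V_b = V_low + 331·LSB = 1.0667 V.

[1.06348 V, 1.06670 V)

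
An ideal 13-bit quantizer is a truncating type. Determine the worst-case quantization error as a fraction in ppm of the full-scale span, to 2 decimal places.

Truncating → worst-case error = 1 LSB = V_FS/2^13, so 1e+06/8192 = 122.07 ppm of full scale.

122.07 ppm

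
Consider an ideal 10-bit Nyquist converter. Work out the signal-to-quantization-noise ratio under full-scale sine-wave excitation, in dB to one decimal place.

SNR ≈ 6.02·N + 1.76 dB = 6.02·10 + 1.76 = 61.96 dB.

62.0 dB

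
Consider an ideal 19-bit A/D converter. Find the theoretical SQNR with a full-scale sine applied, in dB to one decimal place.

SNR ≈ 6.02·N + 1.76 dB = 6.02·19 + 1.76 = 116.14 dB.

116.1 dB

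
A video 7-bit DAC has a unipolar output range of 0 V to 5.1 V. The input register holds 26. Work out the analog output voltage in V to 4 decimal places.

LSB = 5.1 V / 2^7 = 39.844 mV.
V_out = 0 + 26 × 0.0398437 V = 1.03594 V.

1.0359 V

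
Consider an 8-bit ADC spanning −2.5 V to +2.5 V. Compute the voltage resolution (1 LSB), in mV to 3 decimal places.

19.531 mV

Full-scale span = 5 V.
LSB = 5 / 2^8 = 5 / 256 = 0.0195312 V = 19.531 mV.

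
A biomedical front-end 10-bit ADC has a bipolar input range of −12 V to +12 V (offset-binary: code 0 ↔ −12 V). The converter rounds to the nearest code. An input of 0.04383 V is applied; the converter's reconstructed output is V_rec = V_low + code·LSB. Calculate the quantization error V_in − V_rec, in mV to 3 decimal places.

-3.045 mV

LSB = 24/2^10 = 23.438 mV.
Scaled input = 513.8701 LSBs, so code = 514.
Code 514 maps back to (−12) + 514×0.0234375 V = 0.046875 V.
Difference: -0.003045 V → -3.045 mV.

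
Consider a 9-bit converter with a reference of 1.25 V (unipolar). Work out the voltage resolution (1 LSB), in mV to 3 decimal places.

Full-scale span = 1.25 V.
LSB = 1.25 / 2^9 = 1.25 / 512 = 0.00244141 V = 2.441 mV.

2.441 mV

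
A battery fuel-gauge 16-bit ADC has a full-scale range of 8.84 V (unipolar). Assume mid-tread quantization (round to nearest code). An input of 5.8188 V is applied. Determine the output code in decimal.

code 43138

With 65536 levels over 8.84 V, one step is 134.89 µV.
(V_in − V_low)/LSB = (5.8188 − 0) / 0.000134888 = 43138.108.
Round → code 43138.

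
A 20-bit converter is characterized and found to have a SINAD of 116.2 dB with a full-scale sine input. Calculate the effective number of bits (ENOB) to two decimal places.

ENOB = (SINAD − 1.76) / 6.02 = (116.2 − 1.76)/6.02 = 19.010.

19.01 bits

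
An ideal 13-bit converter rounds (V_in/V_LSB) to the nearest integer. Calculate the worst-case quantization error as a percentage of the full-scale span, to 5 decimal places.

Rounding → worst-case error = ½ LSB = V_FS/2^14, so 100/16384 = 0.00610352 % of full scale.

0.00610 %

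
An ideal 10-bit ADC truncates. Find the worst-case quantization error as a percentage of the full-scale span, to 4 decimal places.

Truncating → worst-case error = 1 LSB = V_FS/2^10, so 100/1024 = 0.0976562 % of full scale.

0.0977 %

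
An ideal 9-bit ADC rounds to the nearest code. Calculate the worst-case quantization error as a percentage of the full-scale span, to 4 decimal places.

Rounding → worst-case error = ½ LSB = V_FS/2^10, so 100/1024 = 0.0976562 % of full scale.

0.0977 %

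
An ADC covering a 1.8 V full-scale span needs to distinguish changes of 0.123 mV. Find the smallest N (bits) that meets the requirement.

Number of steps required ≥ 1.8 V / 0.123 mV = 14634.15.
Need 2^N ≥ 14634.15; 2^13 = 8192, 2^14 = 16384.
Minimum N = 14.

14 bits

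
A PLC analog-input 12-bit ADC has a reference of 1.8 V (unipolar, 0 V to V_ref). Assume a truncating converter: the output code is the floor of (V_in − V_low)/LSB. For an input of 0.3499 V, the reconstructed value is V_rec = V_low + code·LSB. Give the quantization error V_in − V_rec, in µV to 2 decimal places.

LSB = 1.8/2^12 = 439.45 µV.
(V_in − V_low)/LSB = (0.3499 − 0)/0.000439453 = 796.2169 → code 796 (floor).
Code 796 maps back to 0 + 796×0.000439453 V = 0.34980469 V.
Difference: 9.53125e-05 V → 95.31 µV.

95.31 µV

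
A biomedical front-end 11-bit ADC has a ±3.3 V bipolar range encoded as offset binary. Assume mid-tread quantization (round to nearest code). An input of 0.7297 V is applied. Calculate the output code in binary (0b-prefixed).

code 0b10011100010 (decimal 1250)

With 2048 levels over 6.6 V, one step is 3.223 mV.
Input sits at 1250.428 steps above V_low.
round(1250.428) = 1250.
In binary (0b-prefixed): 0b10011100010.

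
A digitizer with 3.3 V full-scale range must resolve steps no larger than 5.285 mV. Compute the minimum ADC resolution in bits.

10 bits

Number of steps required ≥ 3.3 V / 5.285 mV = 624.41.
Need 2^N ≥ 624.41; 2^9 = 512, 2^10 = 1024.
Minimum N = 10.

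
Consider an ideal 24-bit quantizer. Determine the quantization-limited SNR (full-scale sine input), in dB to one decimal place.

146.2 dB

SNR ≈ 6.02·N + 1.76 dB = 6.02·24 + 1.76 = 146.24 dB.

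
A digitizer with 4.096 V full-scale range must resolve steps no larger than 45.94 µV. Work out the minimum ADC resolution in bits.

Number of steps required ≥ 4.096 V / 45.94 µV = 89159.77.
Need 2^N ≥ 89159.77; 2^16 = 65536, 2^17 = 131072.
Minimum N = 17.

17 bits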